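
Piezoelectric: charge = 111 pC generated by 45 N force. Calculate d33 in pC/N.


d33 = 111 / 45 = 2.5 pC/N

2.5


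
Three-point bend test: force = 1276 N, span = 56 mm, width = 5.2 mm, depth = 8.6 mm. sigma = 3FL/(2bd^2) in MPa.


sigma = 3*1276*56/(2*5.2*8.6^2) = 278.7 MPa

278.7


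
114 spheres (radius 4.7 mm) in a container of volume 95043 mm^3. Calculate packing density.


V_sphere = 4/3*pi*4.7^3 = 434.8928 mm^3
Total V = 114*434.8928 = 49577.7792 mm^3
PD = 49577.7792 / 95043 = 0.522

0.522


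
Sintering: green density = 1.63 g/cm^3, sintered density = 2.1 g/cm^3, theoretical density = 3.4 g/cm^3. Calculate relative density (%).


Relative = 2.1 / 3.4 * 100 = 61.8%

61.8


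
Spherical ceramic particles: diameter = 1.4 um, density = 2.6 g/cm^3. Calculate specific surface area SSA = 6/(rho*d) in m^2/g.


SSA = 6 / (2.6 * 1.4) = 1.648 m^2/g

1.648


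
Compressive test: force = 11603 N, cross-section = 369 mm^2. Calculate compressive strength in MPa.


CS = 11603 / 369 = 31.4 MPa

31.4


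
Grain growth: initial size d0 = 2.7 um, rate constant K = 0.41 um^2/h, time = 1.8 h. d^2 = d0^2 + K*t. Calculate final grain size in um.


d^2 = 2.7^2 + 0.41*1.8 = 8.028
d = sqrt(8.028) = 2.83 um

2.83


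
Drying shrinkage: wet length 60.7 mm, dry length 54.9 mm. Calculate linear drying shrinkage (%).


DS = (60.7 - 54.9) / 60.7 * 100 = 9.56%

9.56


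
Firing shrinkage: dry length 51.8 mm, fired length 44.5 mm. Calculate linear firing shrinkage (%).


FS = (51.8 - 44.5) / 51.8 * 100 = 14.09%

14.09


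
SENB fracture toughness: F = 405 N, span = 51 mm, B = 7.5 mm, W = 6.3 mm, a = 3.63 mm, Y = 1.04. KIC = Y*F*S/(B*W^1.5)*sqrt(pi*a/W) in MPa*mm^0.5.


KIC = 1.04*405*51/(7.5*6.3^1.5)*sqrt(pi*3.63/6.3) = 243.69

243.69


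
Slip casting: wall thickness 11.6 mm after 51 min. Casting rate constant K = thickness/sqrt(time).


K = 11.6 / sqrt(51) = 11.6 / 7.1414 = 1.624 mm/min^0.5

1.624


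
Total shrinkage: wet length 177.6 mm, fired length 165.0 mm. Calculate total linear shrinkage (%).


TS = (177.6 - 165.0) / 177.6 * 100 = 7.09%

7.09


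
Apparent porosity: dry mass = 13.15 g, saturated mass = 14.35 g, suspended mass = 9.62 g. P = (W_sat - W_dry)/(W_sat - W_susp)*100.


P = (14.35 - 13.15) / (14.35 - 9.62) * 100 = 1.2 / 4.73 * 100 = 25.4%

25.4


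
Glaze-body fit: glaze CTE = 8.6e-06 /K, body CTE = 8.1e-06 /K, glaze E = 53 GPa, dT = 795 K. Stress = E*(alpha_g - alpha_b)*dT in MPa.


Stress = 53*1000*(8.6e-06 - 8.1e-06)*795 = 21.1 MPa

21.1


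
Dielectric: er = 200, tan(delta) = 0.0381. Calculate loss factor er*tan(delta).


Loss = 200 * 0.0381 = 7.62

7.62


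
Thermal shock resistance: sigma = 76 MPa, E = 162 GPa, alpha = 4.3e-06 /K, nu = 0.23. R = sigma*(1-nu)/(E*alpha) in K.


R = 76*(1-0.23)/(162*1000*4.3e-06) = 84 K

84


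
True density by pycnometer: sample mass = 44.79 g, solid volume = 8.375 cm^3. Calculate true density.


TD = 44.79 / 8.375 = 5.348 g/cm^3

5.348


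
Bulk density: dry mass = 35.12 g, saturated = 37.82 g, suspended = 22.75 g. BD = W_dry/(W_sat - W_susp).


BD = 35.12 / (37.82 - 22.75) = 35.12 / 15.07 = 2.33 g/cm^3

2.33


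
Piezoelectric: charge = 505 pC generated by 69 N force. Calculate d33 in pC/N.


d33 = 505 / 69 = 7.3 pC/N

7.3


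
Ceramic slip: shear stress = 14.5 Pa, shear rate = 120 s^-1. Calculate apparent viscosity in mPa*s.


eta = tau/gamma * 1000 = 14.5/120 * 1000 = 120.8 mPa*s

120.8


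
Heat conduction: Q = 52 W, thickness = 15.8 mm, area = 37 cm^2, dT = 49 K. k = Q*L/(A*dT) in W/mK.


k = 52*15.8/1000/(37/10000*49) = 4.53 W/mK

4.53


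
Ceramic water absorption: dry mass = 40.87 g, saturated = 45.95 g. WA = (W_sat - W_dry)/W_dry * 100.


WA = (45.95 - 40.87) / 40.87 * 100 = 12.43%

12.43


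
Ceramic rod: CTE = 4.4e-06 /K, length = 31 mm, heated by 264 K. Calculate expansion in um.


dL = 4.4e-06 * 31 * 264 * 1000 = 36.01 um

36.01


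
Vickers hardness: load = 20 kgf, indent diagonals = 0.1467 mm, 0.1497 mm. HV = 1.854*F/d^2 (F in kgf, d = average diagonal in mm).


d_avg = (0.1467+0.1497)/2 = 0.1482 mm
HV = 1.854*20/0.1482^2 = 1688

1688


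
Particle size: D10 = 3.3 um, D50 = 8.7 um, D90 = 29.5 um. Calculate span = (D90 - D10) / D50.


Span = (29.5 - 3.3) / 8.7 = 26.2 / 8.7 = 3.011

3.011


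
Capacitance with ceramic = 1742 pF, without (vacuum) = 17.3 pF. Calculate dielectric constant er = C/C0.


er = 1742 / 17.3 = 100.69

100.69


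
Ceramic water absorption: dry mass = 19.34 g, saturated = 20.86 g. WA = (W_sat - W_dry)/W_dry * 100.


WA = (20.86 - 19.34) / 19.34 * 100 = 7.86%

7.86


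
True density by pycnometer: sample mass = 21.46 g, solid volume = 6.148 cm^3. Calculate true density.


TD = 21.46 / 6.148 = 3.491 g/cm^3

3.491


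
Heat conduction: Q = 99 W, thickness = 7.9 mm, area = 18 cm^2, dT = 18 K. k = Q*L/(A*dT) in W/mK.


k = 99*7.9/1000/(18/10000*18) = 24.14 W/mK

24.14


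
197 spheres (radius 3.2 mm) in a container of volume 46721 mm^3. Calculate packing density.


V_sphere = 4/3*pi*3.2^3 = 137.2583 mm^3
Total V = 197*137.2583 = 27039.8851 mm^3
PD = 27039.8851 / 46721 = 0.579

0.579


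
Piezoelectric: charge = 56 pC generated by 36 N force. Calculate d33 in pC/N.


d33 = 56 / 36 = 1.6 pC/N

1.6


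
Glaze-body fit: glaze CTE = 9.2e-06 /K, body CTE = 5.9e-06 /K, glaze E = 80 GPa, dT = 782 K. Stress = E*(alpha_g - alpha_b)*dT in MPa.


Stress = 80*1000*(9.2e-06 - 5.9e-06)*782 = 206.4 MPa

206.4


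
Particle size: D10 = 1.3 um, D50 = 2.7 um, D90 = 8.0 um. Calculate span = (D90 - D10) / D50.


Span = (8.0 - 1.3) / 2.7 = 6.7 / 2.7 = 2.481

2.481


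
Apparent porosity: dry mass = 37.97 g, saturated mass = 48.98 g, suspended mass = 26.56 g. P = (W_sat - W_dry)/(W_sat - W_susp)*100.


P = (48.98 - 37.97) / (48.98 - 26.56) * 100 = 11.01 / 22.42 * 100 = 49.1%

49.1


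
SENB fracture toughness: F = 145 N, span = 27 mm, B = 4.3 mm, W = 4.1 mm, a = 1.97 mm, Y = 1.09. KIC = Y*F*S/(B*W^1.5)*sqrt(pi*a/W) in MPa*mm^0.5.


KIC = 1.09*145*27/(4.3*4.1^1.5)*sqrt(pi*1.97/4.1) = 146.87

146.87


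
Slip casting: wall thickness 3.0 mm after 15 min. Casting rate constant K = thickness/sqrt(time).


K = 3.0 / sqrt(15) = 3.0 / 3.873 = 0.775 mm/min^0.5

0.775


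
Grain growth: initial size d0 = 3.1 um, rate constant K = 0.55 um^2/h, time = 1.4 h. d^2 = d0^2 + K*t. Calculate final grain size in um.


d^2 = 3.1^2 + 0.55*1.4 = 10.38
d = sqrt(10.38) = 3.22 um

3.22


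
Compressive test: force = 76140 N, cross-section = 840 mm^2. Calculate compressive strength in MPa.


CS = 76140 / 840 = 90.6 MPa

90.6


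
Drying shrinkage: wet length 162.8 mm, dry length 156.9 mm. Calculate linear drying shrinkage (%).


DS = (162.8 - 156.9) / 162.8 * 100 = 3.62%

3.62


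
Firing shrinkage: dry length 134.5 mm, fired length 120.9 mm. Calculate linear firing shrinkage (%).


FS = (134.5 - 120.9) / 134.5 * 100 = 10.11%

10.11


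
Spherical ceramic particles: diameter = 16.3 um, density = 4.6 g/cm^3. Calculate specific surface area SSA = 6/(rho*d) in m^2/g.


SSA = 6 / (4.6 * 16.3) = 0.08 m^2/g

0.08


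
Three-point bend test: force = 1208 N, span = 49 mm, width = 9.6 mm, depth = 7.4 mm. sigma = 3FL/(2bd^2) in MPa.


sigma = 3*1208*49/(2*9.6*7.4^2) = 168.9 MPa

168.9


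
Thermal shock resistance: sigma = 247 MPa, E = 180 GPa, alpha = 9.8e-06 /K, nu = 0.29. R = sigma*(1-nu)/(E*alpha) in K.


R = 247*(1-0.29)/(180*1000*9.8e-06) = 99 K

99


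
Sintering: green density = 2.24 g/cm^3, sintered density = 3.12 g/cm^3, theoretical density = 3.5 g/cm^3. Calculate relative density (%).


Relative = 3.12 / 3.5 * 100 = 89.1%

89.1


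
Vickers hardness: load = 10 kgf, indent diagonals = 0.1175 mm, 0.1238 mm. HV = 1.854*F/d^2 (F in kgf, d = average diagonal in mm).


d_avg = (0.1175+0.1238)/2 = 0.12065 mm
HV = 1.854*10/0.12065^2 = 1274

1274


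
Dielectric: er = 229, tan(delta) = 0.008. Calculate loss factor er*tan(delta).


Loss = 229 * 0.008 = 1.832

1.832


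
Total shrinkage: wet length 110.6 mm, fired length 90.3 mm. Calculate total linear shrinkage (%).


TS = (110.6 - 90.3) / 110.6 * 100 = 18.35%

18.35


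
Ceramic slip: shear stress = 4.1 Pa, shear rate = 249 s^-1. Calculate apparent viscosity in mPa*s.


eta = tau/gamma * 1000 = 4.1/249 * 1000 = 16.5 mPa*s

16.5


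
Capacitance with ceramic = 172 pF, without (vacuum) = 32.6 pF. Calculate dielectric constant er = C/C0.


er = 172 / 32.6 = 5.28

5.28


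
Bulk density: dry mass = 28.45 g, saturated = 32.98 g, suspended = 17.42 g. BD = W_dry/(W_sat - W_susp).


BD = 28.45 / (32.98 - 17.42) = 28.45 / 15.56 = 1.828 g/cm^3

1.828


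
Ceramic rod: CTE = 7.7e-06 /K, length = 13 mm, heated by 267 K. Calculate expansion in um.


dL = 7.7e-06 * 13 * 267 * 1000 = 26.727 um

26.727


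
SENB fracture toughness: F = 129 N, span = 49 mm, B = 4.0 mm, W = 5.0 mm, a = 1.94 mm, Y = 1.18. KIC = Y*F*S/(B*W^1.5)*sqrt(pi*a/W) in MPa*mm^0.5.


KIC = 1.18*129*49/(4.0*5.0^1.5)*sqrt(pi*1.94/5.0) = 184.14

184.14


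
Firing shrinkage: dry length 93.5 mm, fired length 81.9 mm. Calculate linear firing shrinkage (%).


FS = (93.5 - 81.9) / 93.5 * 100 = 12.41%

12.41


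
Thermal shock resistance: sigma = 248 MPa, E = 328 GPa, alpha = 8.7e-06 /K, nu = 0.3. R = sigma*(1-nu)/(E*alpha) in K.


R = 248*(1-0.3)/(328*1000*8.7e-06) = 61 K

61


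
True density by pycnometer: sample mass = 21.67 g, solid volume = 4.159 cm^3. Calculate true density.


TD = 21.67 / 4.159 = 5.21 g/cm^3

5.21


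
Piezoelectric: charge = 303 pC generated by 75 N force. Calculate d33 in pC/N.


d33 = 303 / 75 = 4.0 pC/N

4.0


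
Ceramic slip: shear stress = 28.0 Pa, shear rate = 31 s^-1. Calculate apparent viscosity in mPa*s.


eta = tau/gamma * 1000 = 28.0/31 * 1000 = 903.2 mPa*s

903.2


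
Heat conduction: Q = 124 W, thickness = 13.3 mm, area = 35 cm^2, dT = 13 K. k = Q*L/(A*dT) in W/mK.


k = 124*13.3/1000/(35/10000*13) = 36.25 W/mK

36.25


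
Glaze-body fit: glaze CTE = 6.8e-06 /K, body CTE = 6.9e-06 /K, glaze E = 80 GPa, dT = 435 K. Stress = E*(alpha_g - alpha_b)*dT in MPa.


Stress = 80*1000*(6.8e-06 - 6.9e-06)*435 = -3.5 MPa

-3.5


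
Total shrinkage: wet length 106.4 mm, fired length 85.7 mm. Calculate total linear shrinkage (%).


TS = (106.4 - 85.7) / 106.4 * 100 = 19.45%

19.45


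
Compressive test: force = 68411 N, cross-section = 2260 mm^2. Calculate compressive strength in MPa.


CS = 68411 / 2260 = 30.3 MPa

30.3


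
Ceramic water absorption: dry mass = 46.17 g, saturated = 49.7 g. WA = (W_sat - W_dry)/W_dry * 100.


WA = (49.7 - 46.17) / 46.17 * 100 = 7.65%

7.65


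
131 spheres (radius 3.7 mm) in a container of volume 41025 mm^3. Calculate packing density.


V_sphere = 4/3*pi*3.7^3 = 212.1748 mm^3
Total V = 131*212.1748 = 27794.8988 mm^3
PD = 27794.8988 / 41025 = 0.678

0.678


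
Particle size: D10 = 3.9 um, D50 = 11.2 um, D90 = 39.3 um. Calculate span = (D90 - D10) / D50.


Span = (39.3 - 3.9) / 11.2 = 35.4 / 11.2 = 3.161

3.161


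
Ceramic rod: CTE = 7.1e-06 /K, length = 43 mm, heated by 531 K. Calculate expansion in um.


dL = 7.1e-06 * 43 * 531 * 1000 = 162.114 um

162.114


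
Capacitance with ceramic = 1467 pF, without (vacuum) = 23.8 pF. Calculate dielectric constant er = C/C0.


er = 1467 / 23.8 = 61.64

61.64


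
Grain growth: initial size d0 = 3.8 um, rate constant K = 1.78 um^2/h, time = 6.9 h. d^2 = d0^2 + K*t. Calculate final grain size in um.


d^2 = 3.8^2 + 1.78*6.9 = 26.722
d = sqrt(26.722) = 5.17 um

5.17


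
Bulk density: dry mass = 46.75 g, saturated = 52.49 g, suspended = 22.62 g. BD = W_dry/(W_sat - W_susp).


BD = 46.75 / (52.49 - 22.62) = 46.75 / 29.87 = 1.565 g/cm^3

1.565


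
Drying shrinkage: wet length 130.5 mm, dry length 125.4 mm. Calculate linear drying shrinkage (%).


DS = (130.5 - 125.4) / 130.5 * 100 = 3.91%

3.91


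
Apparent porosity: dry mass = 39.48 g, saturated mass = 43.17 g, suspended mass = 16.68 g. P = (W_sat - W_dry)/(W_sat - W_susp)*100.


P = (43.17 - 39.48) / (43.17 - 16.68) * 100 = 3.69 / 26.49 * 100 = 13.9%

13.9


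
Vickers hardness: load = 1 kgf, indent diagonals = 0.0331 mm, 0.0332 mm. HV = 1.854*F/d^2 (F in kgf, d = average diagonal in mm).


d_avg = (0.0331+0.0332)/2 = 0.03315 mm
HV = 1.854*1/0.03315^2 = 1687

1687


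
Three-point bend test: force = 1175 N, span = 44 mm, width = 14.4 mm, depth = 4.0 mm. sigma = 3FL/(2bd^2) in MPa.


sigma = 3*1175*44/(2*14.4*4.0^2) = 336.6 MPa

336.6


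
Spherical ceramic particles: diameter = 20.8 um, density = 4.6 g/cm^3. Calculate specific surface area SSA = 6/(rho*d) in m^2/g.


SSA = 6 / (4.6 * 20.8) = 0.063 m^2/g

0.063


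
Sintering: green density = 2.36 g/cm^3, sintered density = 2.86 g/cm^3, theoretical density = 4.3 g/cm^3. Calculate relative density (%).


Relative = 2.86 / 4.3 * 100 = 66.5%

66.5


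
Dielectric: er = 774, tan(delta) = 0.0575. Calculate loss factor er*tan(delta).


Loss = 774 * 0.0575 = 44.505

44.505


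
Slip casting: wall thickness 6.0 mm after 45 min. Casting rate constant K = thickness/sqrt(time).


K = 6.0 / sqrt(45) = 6.0 / 6.7082 = 0.894 mm/min^0.5

0.894


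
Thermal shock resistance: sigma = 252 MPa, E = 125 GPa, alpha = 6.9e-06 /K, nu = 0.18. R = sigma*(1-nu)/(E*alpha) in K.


R = 252*(1-0.18)/(125*1000*6.9e-06) = 240 K

240


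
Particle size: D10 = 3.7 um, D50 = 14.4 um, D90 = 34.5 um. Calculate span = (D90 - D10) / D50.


Span = (34.5 - 3.7) / 14.4 = 30.8 / 14.4 = 2.139

2.139


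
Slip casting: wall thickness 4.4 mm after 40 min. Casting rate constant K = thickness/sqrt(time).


K = 4.4 / sqrt(40) = 4.4 / 6.3246 = 0.696 mm/min^0.5

0.696


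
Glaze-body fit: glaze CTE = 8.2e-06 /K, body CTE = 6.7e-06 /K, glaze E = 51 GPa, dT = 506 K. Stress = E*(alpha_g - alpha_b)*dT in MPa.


Stress = 51*1000*(8.2e-06 - 6.7e-06)*506 = 38.7 MPa

38.7


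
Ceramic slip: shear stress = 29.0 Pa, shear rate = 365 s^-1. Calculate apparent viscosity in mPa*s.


eta = tau/gamma * 1000 = 29.0/365 * 1000 = 79.5 mPa*s

79.5


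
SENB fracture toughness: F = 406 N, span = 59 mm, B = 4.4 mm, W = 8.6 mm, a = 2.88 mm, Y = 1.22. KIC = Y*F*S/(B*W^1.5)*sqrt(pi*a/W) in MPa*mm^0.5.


KIC = 1.22*406*59/(4.4*8.6^1.5)*sqrt(pi*2.88/8.6) = 270.12

270.12


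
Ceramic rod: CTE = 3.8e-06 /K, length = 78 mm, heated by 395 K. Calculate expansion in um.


dL = 3.8e-06 * 78 * 395 * 1000 = 117.078 um

117.078


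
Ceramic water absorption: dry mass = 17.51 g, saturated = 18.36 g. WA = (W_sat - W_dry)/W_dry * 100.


WA = (18.36 - 17.51) / 17.51 * 100 = 4.85%

4.85


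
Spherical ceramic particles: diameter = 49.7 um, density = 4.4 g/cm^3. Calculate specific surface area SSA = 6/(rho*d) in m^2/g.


SSA = 6 / (4.4 * 49.7) = 0.027 m^2/g

0.027


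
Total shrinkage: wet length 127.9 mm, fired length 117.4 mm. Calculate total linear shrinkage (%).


TS = (127.9 - 117.4) / 127.9 * 100 = 8.21%

8.21


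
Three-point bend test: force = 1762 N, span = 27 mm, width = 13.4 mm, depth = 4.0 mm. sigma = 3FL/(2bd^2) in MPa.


sigma = 3*1762*27/(2*13.4*4.0^2) = 332.8 MPa

332.8


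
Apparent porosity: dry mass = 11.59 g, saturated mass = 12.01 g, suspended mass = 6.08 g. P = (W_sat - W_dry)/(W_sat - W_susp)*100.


P = (12.01 - 11.59) / (12.01 - 6.08) * 100 = 0.42 / 5.93 * 100 = 7.1%

7.1


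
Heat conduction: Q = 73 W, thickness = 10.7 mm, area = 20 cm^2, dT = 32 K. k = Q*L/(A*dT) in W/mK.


k = 73*10.7/1000/(20/10000*32) = 12.2 W/mK

12.2


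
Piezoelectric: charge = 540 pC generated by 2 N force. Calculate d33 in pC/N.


d33 = 540 / 2 = 270.0 pC/N

270.0


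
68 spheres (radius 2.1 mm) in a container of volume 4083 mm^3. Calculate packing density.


V_sphere = 4/3*pi*2.1^3 = 38.7924 mm^3
Total V = 68*38.7924 = 2637.8832 mm^3
PD = 2637.8832 / 4083 = 0.646

0.646


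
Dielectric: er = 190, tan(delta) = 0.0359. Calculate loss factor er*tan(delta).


Loss = 190 * 0.0359 = 6.821

6.821


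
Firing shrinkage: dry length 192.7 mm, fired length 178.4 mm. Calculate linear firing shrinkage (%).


FS = (192.7 - 178.4) / 192.7 * 100 = 7.42%

7.42


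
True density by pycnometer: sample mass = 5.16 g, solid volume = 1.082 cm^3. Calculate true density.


TD = 5.16 / 1.082 = 4.769 g/cm^3

4.769


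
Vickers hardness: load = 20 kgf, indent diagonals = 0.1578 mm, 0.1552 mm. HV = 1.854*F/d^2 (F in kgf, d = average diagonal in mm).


d_avg = (0.1578+0.1552)/2 = 0.1565 mm
HV = 1.854*20/0.1565^2 = 1514

1514


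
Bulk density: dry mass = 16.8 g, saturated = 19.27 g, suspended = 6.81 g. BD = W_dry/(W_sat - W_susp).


BD = 16.8 / (19.27 - 6.81) = 16.8 / 12.46 = 1.348 g/cm^3

1.348


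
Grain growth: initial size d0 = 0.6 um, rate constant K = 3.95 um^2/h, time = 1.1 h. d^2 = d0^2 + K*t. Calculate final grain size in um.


d^2 = 0.6^2 + 3.95*1.1 = 4.705
d = sqrt(4.705) = 2.17 um

2.17


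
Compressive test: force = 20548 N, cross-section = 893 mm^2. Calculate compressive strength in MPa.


CS = 20548 / 893 = 23.0 MPa

23.0


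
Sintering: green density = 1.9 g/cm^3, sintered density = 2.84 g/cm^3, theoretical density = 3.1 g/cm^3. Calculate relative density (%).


Relative = 2.84 / 3.1 * 100 = 91.6%

91.6


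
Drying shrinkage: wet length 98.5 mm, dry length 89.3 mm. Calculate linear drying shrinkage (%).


DS = (98.5 - 89.3) / 98.5 * 100 = 9.34%

9.34


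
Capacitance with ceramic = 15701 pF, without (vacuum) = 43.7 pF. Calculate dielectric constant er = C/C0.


er = 15701 / 43.7 = 359.29

359.29


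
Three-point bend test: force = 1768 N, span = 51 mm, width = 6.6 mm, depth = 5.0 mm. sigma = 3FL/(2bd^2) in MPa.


sigma = 3*1768*51/(2*6.6*5.0^2) = 819.7 MPa

819.7


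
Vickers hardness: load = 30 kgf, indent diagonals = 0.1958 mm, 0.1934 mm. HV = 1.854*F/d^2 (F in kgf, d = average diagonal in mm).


d_avg = (0.1958+0.1934)/2 = 0.1946 mm
HV = 1.854*30/0.1946^2 = 1469

1469


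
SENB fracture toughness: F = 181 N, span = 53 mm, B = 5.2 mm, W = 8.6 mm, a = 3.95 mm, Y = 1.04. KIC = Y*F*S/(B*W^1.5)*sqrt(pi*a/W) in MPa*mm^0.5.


KIC = 1.04*181*53/(5.2*8.6^1.5)*sqrt(pi*3.95/8.6) = 91.38

91.38


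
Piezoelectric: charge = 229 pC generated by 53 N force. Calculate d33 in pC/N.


d33 = 229 / 53 = 4.3 pC/N

4.3


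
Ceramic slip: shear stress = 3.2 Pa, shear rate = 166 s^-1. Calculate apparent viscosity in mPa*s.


eta = tau/gamma * 1000 = 3.2/166 * 1000 = 19.3 mPa*s

19.3


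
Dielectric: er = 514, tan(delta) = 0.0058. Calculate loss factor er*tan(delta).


Loss = 514 * 0.0058 = 2.981

2.981


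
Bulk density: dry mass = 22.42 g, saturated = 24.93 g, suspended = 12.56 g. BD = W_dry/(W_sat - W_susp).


BD = 22.42 / (24.93 - 12.56) = 22.42 / 12.37 = 1.812 g/cm^3

1.812


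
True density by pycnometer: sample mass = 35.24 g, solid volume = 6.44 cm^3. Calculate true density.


TD = 35.24 / 6.44 = 5.472 g/cm^3

5.472


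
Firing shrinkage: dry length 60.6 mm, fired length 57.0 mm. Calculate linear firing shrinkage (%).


FS = (60.6 - 57.0) / 60.6 * 100 = 5.94%

5.94


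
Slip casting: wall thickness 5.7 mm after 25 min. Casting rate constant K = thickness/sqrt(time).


K = 5.7 / sqrt(25) = 5.7 / 5.0 = 1.14 mm/min^0.5

1.14


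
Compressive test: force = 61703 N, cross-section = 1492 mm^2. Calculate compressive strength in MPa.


CS = 61703 / 1492 = 41.4 MPa

41.4


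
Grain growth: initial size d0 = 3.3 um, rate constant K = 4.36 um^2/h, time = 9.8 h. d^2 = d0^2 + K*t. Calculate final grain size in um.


d^2 = 3.3^2 + 4.36*9.8 = 53.618
d = sqrt(53.618) = 7.32 um

7.32


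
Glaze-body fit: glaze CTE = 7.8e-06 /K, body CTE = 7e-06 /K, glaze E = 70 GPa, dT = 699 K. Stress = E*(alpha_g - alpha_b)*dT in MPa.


Stress = 70*1000*(7.8e-06 - 7e-06)*699 = 39.1 MPa

39.1


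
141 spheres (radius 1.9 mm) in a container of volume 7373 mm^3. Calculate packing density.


V_sphere = 4/3*pi*1.9^3 = 28.7309 mm^3
Total V = 141*28.7309 = 4051.0569 mm^3
PD = 4051.0569 / 7373 = 0.549

0.549


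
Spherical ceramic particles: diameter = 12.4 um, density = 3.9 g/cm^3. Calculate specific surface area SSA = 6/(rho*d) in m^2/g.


SSA = 6 / (3.9 * 12.4) = 0.124 m^2/g

0.124


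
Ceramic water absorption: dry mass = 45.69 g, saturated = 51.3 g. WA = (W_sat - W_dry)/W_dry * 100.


WA = (51.3 - 45.69) / 45.69 * 100 = 12.28%

12.28


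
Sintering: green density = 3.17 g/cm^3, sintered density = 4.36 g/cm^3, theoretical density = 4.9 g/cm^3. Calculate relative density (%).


Relative = 4.36 / 4.9 * 100 = 89.0%

89.0


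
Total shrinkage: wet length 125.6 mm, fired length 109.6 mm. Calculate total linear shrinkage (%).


TS = (125.6 - 109.6) / 125.6 * 100 = 12.74%

12.74


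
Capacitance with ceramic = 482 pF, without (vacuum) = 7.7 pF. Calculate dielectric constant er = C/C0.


er = 482 / 7.7 = 62.6

62.6


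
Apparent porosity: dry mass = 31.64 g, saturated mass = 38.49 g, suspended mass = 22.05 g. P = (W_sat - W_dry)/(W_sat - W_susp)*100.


P = (38.49 - 31.64) / (38.49 - 22.05) * 100 = 6.85 / 16.44 * 100 = 41.7%

41.7


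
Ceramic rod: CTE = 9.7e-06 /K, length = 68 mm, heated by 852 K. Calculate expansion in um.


dL = 9.7e-06 * 68 * 852 * 1000 = 561.979 um

561.979


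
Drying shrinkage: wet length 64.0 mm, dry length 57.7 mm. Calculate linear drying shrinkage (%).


DS = (64.0 - 57.7) / 64.0 * 100 = 9.84%

9.84


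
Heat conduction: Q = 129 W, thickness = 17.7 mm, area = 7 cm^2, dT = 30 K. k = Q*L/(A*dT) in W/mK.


k = 129*17.7/1000/(7/10000*30) = 108.73 W/mK

108.73


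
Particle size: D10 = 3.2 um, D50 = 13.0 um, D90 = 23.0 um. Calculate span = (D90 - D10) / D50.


Span = (23.0 - 3.2) / 13.0 = 19.8 / 13.0 = 1.523

1.523


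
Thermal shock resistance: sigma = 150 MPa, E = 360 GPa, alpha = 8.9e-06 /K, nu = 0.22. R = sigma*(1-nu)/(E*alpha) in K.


R = 150*(1-0.22)/(360*1000*8.9e-06) = 37 K

37


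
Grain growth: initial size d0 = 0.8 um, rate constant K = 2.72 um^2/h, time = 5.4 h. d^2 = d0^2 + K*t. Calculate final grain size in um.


d^2 = 0.8^2 + 2.72*5.4 = 15.328
d = sqrt(15.328) = 3.92 um

3.92


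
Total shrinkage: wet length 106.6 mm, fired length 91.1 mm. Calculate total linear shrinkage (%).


TS = (106.6 - 91.1) / 106.6 * 100 = 14.54%

14.54


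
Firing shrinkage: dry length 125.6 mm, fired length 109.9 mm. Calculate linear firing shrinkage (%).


FS = (125.6 - 109.9) / 125.6 * 100 = 12.5%

12.5


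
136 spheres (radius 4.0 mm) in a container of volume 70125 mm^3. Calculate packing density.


V_sphere = 4/3*pi*4.0^3 = 268.0826 mm^3
Total V = 136*268.0826 = 36459.2336 mm^3
PD = 36459.2336 / 70125 = 0.52

0.52


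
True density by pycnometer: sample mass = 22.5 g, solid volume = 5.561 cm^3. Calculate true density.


TD = 22.5 / 5.561 = 4.046 g/cm^3

4.046


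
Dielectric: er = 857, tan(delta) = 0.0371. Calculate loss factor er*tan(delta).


Loss = 857 * 0.0371 = 31.795

31.795


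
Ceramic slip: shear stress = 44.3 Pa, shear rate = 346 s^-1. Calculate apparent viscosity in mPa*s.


eta = tau/gamma * 1000 = 44.3/346 * 1000 = 128.0 mPa*s

128.0


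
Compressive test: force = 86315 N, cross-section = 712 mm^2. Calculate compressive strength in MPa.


CS = 86315 / 712 = 121.2 MPa

121.2


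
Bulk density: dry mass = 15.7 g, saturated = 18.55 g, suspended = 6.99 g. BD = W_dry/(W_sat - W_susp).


BD = 15.7 / (18.55 - 6.99) = 15.7 / 11.56 = 1.358 g/cm^3

1.358


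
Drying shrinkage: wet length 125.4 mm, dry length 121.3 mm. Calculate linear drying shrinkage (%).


DS = (125.4 - 121.3) / 125.4 * 100 = 3.27%

3.27


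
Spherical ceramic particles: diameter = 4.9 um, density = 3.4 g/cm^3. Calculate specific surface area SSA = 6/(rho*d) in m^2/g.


SSA = 6 / (3.4 * 4.9) = 0.36 m^2/g

0.36


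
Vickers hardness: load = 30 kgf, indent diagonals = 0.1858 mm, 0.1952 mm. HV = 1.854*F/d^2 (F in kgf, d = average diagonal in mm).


d_avg = (0.1858+0.1952)/2 = 0.1905 mm
HV = 1.854*30/0.1905^2 = 1533

1533


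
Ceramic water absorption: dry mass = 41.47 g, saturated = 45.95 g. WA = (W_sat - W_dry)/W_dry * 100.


WA = (45.95 - 41.47) / 41.47 * 100 = 10.8%

10.8


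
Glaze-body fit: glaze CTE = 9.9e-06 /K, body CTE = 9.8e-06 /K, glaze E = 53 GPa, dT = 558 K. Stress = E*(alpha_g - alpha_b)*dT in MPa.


Stress = 53*1000*(9.9e-06 - 9.8e-06)*558 = 3.0 MPa

3.0


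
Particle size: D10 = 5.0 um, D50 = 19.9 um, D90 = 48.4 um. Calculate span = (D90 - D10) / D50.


Span = (48.4 - 5.0) / 19.9 = 43.4 / 19.9 = 2.181

2.181


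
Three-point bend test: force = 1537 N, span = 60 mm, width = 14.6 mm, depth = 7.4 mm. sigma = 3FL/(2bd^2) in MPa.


sigma = 3*1537*60/(2*14.6*7.4^2) = 173.0 MPa

173.0


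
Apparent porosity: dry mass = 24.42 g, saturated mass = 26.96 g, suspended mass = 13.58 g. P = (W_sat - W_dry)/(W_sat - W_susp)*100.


P = (26.96 - 24.42) / (26.96 - 13.58) * 100 = 2.54 / 13.38 * 100 = 19.0%

19.0


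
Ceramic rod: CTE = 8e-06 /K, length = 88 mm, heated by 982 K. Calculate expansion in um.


dL = 8e-06 * 88 * 982 * 1000 = 691.328 um

691.328


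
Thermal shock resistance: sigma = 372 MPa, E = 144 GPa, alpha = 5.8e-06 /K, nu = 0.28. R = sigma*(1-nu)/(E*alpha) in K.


R = 372*(1-0.28)/(144*1000*5.8e-06) = 321 K

321


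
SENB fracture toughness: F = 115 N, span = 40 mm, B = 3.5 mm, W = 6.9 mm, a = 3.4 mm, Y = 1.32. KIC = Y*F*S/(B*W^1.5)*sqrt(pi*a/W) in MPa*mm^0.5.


KIC = 1.32*115*40/(3.5*6.9^1.5)*sqrt(pi*3.4/6.9) = 119.09

119.09


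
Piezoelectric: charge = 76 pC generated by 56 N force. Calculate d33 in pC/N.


d33 = 76 / 56 = 1.4 pC/N

1.4


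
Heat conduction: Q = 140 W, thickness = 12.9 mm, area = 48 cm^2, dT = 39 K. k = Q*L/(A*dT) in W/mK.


k = 140*12.9/1000/(48/10000*39) = 9.65 W/mK

9.65


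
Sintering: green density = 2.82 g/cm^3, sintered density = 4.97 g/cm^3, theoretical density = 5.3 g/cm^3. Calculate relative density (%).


Relative = 4.97 / 5.3 * 100 = 93.8%

93.8


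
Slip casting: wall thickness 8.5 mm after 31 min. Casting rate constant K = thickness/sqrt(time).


K = 8.5 / sqrt(31) = 8.5 / 5.5678 = 1.527 mm/min^0.5

1.527


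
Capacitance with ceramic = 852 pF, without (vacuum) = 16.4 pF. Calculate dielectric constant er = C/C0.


er = 852 / 16.4 = 51.95

51.95


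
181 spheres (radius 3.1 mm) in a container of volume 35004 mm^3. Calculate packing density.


V_sphere = 4/3*pi*3.1^3 = 124.7882 mm^3
Total V = 181*124.7882 = 22586.6642 mm^3
PD = 22586.6642 / 35004 = 0.645

0.645


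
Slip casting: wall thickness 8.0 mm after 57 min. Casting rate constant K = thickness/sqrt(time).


K = 8.0 / sqrt(57) = 8.0 / 7.5498 = 1.06 mm/min^0.5

1.06


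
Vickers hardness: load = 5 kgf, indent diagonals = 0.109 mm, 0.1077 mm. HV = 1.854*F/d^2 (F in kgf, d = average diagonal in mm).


d_avg = (0.109+0.1077)/2 = 0.10835 mm
HV = 1.854*5/0.10835^2 = 790

790


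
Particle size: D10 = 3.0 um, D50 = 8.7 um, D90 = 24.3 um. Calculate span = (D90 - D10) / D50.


Span = (24.3 - 3.0) / 8.7 = 21.3 / 8.7 = 2.448

2.448


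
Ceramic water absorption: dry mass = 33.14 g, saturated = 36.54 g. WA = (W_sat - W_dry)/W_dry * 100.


WA = (36.54 - 33.14) / 33.14 * 100 = 10.26%

10.26


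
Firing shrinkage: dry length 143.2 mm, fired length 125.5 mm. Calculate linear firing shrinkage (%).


FS = (143.2 - 125.5) / 143.2 * 100 = 12.36%

12.36


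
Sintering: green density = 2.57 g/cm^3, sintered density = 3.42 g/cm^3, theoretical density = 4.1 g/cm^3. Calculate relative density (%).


Relative = 3.42 / 4.1 * 100 = 83.4%

83.4


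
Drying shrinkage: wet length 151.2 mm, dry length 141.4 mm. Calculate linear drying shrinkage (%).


DS = (151.2 - 141.4) / 151.2 * 100 = 6.48%

6.48


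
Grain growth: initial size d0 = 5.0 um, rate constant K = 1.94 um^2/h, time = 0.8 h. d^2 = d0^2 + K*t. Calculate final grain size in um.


d^2 = 5.0^2 + 1.94*0.8 = 26.552
d = sqrt(26.552) = 5.15 um

5.15


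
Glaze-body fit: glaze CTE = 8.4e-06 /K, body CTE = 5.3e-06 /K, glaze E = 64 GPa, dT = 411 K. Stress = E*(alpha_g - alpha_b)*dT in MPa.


Stress = 64*1000*(8.4e-06 - 5.3e-06)*411 = 81.5 MPa

81.5


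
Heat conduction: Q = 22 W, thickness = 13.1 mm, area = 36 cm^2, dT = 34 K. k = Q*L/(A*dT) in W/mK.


k = 22*13.1/1000/(36/10000*34) = 2.35 W/mK

2.35


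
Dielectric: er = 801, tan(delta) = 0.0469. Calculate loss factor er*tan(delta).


Loss = 801 * 0.0469 = 37.567

37.567


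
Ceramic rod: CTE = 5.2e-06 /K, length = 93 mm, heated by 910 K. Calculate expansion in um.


dL = 5.2e-06 * 93 * 910 * 1000 = 440.076 um

440.076


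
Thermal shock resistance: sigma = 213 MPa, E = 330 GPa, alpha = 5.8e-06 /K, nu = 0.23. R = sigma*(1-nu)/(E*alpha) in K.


R = 213*(1-0.23)/(330*1000*5.8e-06) = 86 K

86


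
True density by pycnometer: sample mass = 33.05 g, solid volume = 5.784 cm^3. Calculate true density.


TD = 33.05 / 5.784 = 5.714 g/cm^3

5.714


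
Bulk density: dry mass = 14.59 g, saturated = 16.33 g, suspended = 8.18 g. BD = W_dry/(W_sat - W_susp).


BD = 14.59 / (16.33 - 8.18) = 14.59 / 8.15 = 1.79 g/cm^3

1.79


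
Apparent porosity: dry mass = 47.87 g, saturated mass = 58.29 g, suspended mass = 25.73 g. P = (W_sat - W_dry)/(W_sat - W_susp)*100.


P = (58.29 - 47.87) / (58.29 - 25.73) * 100 = 10.42 / 32.56 * 100 = 32.0%

32.0


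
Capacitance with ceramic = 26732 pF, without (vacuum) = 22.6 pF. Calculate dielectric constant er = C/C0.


er = 26732 / 22.6 = 1182.83

1182.83


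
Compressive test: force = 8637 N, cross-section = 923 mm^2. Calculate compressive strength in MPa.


CS = 8637 / 923 = 9.4 MPa

9.4


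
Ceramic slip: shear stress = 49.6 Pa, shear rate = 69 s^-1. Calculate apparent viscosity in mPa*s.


eta = tau/gamma * 1000 = 49.6/69 * 1000 = 718.8 mPa*s

718.8


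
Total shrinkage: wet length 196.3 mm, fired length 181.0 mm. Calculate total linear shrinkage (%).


TS = (196.3 - 181.0) / 196.3 * 100 = 7.79%

7.79


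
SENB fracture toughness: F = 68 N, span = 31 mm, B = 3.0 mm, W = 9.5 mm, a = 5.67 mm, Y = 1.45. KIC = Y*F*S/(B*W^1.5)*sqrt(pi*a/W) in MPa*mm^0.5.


KIC = 1.45*68*31/(3.0*9.5^1.5)*sqrt(pi*5.67/9.5) = 47.65

47.65


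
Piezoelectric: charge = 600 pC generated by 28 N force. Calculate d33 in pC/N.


d33 = 600 / 28 = 21.4 pC/N

21.4


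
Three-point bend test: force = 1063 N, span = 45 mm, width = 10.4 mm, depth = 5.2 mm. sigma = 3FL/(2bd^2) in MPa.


sigma = 3*1063*45/(2*10.4*5.2^2) = 255.2 MPa

255.2


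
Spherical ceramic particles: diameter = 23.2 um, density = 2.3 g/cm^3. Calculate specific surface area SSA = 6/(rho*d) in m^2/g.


SSA = 6 / (2.3 * 23.2) = 0.112 m^2/g

0.112


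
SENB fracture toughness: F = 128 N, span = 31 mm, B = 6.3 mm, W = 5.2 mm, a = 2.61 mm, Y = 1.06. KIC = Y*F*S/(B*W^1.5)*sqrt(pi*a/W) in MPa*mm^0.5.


KIC = 1.06*128*31/(6.3*5.2^1.5)*sqrt(pi*2.61/5.2) = 70.7

70.7


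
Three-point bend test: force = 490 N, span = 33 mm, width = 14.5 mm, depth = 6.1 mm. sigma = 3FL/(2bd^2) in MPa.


sigma = 3*490*33/(2*14.5*6.1^2) = 45.0 MPa

45.0


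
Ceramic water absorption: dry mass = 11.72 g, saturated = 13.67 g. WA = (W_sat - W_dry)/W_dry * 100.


WA = (13.67 - 11.72) / 11.72 * 100 = 16.64%

16.64


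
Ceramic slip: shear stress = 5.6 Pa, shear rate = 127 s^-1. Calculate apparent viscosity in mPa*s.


eta = tau/gamma * 1000 = 5.6/127 * 1000 = 44.1 mPa*s

44.1


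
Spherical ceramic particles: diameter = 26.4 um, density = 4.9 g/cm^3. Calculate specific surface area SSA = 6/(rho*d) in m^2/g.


SSA = 6 / (4.9 * 26.4) = 0.046 m^2/g

0.046


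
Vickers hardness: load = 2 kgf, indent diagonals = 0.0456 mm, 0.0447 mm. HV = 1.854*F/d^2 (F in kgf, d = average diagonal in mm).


d_avg = (0.0456+0.0447)/2 = 0.04515 mm
HV = 1.854*2/0.04515^2 = 1819

1819


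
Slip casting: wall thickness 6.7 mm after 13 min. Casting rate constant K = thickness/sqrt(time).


K = 6.7 / sqrt(13) = 6.7 / 3.6056 = 1.858 mm/min^0.5

1.858


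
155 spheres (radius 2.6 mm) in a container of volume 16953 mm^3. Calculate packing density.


V_sphere = 4/3*pi*2.6^3 = 73.6222 mm^3
Total V = 155*73.6222 = 11411.441 mm^3
PD = 11411.441 / 16953 = 0.673

0.673


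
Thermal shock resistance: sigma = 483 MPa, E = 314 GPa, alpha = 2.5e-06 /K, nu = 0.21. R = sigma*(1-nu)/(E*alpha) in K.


R = 483*(1-0.21)/(314*1000*2.5e-06) = 486 K

486


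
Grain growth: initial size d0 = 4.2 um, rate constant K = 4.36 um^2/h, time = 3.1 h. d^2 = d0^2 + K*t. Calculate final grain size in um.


d^2 = 4.2^2 + 4.36*3.1 = 31.156
d = sqrt(31.156) = 5.58 um

5.58


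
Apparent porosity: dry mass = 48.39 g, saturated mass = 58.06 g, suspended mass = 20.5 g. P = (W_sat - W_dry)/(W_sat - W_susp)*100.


P = (58.06 - 48.39) / (58.06 - 20.5) * 100 = 9.67 / 37.56 * 100 = 25.7%

25.7


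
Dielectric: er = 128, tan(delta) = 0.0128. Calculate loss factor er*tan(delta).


Loss = 128 * 0.0128 = 1.638

1.638


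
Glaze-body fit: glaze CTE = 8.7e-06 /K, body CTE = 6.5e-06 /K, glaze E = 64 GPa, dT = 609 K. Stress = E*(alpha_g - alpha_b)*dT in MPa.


Stress = 64*1000*(8.7e-06 - 6.5e-06)*609 = 85.7 MPa

85.7


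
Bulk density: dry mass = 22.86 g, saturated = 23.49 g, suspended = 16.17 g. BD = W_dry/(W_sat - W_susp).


BD = 22.86 / (23.49 - 16.17) = 22.86 / 7.32 = 3.123 g/cm^3

3.123


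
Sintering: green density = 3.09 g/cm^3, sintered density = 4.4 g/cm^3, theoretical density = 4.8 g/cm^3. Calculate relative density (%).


Relative = 4.4 / 4.8 * 100 = 91.7%

91.7


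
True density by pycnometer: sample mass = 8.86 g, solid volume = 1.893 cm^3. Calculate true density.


TD = 8.86 / 1.893 = 4.68 g/cm^3

4.68


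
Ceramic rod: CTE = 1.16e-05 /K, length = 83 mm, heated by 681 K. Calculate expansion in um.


dL = 1.16e-05 * 83 * 681 * 1000 = 655.667 um

655.667


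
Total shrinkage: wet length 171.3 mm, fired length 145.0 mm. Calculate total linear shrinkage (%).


TS = (171.3 - 145.0) / 171.3 * 100 = 15.35%

15.35


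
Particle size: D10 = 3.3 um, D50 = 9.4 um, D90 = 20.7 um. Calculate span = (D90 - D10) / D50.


Span = (20.7 - 3.3) / 9.4 = 17.4 / 9.4 = 1.851

1.851


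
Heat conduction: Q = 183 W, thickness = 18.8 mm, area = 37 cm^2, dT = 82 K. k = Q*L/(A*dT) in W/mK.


k = 183*18.8/1000/(37/10000*82) = 11.34 W/mK

11.34


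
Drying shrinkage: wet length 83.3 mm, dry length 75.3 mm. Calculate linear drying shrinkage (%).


DS = (83.3 - 75.3) / 83.3 * 100 = 9.6%

9.6


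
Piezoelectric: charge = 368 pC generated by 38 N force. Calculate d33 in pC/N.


d33 = 368 / 38 = 9.7 pC/N

9.7


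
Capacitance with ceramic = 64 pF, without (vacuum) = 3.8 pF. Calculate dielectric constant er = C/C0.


er = 64 / 3.8 = 16.84

16.84


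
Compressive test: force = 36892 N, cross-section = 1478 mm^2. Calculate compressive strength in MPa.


CS = 36892 / 1478 = 25.0 MPa

25.0


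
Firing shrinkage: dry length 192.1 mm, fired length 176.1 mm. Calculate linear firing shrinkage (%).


FS = (192.1 - 176.1) / 192.1 * 100 = 8.33%

8.33


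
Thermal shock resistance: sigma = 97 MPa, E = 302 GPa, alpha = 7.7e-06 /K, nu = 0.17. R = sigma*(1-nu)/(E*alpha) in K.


R = 97*(1-0.17)/(302*1000*7.7e-06) = 35 K

35


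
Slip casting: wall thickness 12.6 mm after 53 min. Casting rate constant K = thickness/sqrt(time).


K = 12.6 / sqrt(53) = 12.6 / 7.2801 = 1.731 mm/min^0.5

1.731


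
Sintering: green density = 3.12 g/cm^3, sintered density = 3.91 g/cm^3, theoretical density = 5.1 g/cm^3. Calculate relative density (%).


Relative = 3.91 / 5.1 * 100 = 76.7%

76.7


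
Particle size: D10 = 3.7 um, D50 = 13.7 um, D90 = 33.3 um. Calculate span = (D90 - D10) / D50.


Span = (33.3 - 3.7) / 13.7 = 29.6 / 13.7 = 2.161

2.161


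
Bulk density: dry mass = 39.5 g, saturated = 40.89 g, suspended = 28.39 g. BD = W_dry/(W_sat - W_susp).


BD = 39.5 / (40.89 - 28.39) = 39.5 / 12.5 = 3.16 g/cm^3

3.16


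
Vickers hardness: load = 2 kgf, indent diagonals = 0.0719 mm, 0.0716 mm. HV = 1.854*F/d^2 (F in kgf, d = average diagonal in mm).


d_avg = (0.0719+0.0716)/2 = 0.07175 mm
HV = 1.854*2/0.07175^2 = 720

720


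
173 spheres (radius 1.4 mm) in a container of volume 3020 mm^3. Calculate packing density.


V_sphere = 4/3*pi*1.4^3 = 11.494 mm^3
Total V = 173*11.494 = 1988.462 mm^3
PD = 1988.462 / 3020 = 0.658

0.658


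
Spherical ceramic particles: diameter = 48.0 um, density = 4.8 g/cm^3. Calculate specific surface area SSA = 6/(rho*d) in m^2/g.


SSA = 6 / (4.8 * 48.0) = 0.026 m^2/g

0.026


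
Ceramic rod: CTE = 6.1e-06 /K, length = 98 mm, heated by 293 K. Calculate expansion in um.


dL = 6.1e-06 * 98 * 293 * 1000 = 175.155 um

175.155


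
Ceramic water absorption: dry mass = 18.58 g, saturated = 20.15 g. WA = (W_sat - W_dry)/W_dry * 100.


WA = (20.15 - 18.58) / 18.58 * 100 = 8.45%

8.45


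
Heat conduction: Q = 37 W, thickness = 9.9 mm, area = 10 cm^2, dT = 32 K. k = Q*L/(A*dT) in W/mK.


k = 37*9.9/1000/(10/10000*32) = 11.45 W/mK

11.45


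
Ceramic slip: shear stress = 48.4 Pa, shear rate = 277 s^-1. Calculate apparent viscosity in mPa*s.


eta = tau/gamma * 1000 = 48.4/277 * 1000 = 174.7 mPa*s

174.7


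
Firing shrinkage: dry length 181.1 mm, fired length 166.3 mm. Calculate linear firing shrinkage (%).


FS = (181.1 - 166.3) / 181.1 * 100 = 8.17%

8.17


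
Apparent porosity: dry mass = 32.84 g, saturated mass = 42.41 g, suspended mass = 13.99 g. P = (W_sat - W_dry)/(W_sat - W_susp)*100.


P = (42.41 - 32.84) / (42.41 - 13.99) * 100 = 9.57 / 28.42 * 100 = 33.7%

33.7


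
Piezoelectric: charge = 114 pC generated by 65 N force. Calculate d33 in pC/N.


d33 = 114 / 65 = 1.8 pC/N

1.8


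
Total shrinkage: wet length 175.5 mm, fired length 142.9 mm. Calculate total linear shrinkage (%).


TS = (175.5 - 142.9) / 175.5 * 100 = 18.58%

18.58


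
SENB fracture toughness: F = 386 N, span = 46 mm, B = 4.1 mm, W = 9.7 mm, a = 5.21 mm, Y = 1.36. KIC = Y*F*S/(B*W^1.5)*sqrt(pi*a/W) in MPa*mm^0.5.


KIC = 1.36*386*46/(4.1*9.7^1.5)*sqrt(pi*5.21/9.7) = 253.25

253.25


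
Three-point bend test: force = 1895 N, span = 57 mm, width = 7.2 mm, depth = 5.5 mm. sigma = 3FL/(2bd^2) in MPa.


sigma = 3*1895*57/(2*7.2*5.5^2) = 743.9 MPa

743.9


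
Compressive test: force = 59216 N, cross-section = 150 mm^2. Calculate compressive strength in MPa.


CS = 59216 / 150 = 394.8 MPa

394.8


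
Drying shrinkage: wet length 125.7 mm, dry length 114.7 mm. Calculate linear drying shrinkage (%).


DS = (125.7 - 114.7) / 125.7 * 100 = 8.75%

8.75


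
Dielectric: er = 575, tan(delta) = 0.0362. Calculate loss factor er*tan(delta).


Loss = 575 * 0.0362 = 20.815

20.815


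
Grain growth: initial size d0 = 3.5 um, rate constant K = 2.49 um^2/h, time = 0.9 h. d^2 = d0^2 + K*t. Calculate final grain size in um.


d^2 = 3.5^2 + 2.49*0.9 = 14.491
d = sqrt(14.491) = 3.81 um

3.81


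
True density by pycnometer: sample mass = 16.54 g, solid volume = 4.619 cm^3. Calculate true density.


TD = 16.54 / 4.619 = 3.581 g/cm^3

3.581


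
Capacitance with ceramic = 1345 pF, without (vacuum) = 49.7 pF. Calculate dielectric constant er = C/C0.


er = 1345 / 49.7 = 27.06

27.06
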